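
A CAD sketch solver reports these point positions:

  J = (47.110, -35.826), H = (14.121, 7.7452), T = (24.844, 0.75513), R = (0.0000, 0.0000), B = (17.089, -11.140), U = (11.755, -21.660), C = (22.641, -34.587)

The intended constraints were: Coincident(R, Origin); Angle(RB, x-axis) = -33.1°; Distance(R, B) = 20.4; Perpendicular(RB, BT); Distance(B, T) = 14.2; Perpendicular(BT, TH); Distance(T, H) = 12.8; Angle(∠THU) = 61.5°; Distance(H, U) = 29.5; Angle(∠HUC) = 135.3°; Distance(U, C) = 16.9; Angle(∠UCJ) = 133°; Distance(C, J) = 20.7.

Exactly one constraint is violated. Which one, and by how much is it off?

Distance(C, J) = 20.7 — off by 3.80.

R = (0.00, 0.00) ✓; RB at -33.10° ✓; |RB| = 20.40 ✓; ∠(RB, BT) = 90.00° ✓; |BT| = 14.20 ✓; ∠(BT, TH) = 90.00° ✓; |TH| = 12.80 ✓; ∠THU = 61.50° ✓; |HU| = 29.50 ✓; ∠HUC = 135.3° ✓; |UC| = 16.90 ✓; ∠UCJ = 133.0° ✓; |CJ| = 24.50 ✗.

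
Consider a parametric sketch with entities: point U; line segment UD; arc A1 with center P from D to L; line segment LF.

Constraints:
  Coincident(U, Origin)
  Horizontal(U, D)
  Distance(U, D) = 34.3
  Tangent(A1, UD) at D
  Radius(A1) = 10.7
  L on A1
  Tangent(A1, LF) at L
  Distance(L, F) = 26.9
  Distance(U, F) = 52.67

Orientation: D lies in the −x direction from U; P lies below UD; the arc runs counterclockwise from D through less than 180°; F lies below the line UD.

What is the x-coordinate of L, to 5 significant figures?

-44.292

Checks: |PL| = 10.70 ✓; ∠(PL, LF) = 90.00° ✓; |LF| = 26.90 ✓; |UF| = 52.67 ✓.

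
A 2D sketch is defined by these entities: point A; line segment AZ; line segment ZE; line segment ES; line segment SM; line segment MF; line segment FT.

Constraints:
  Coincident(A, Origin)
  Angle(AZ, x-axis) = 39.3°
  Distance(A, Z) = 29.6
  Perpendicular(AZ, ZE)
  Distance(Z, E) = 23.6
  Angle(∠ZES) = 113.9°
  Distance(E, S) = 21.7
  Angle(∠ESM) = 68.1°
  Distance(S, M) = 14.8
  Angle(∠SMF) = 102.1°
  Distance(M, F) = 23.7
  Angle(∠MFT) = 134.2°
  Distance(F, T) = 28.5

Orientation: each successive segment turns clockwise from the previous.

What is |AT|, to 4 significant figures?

62.52

∠SMF = 102.1° gives MF at 53.40° from the x-axis; with |MF| = 23.7, F = (32.43, 11.26). ∠MFT = 134.2° gives FT at 7.600° from the x-axis; with |FT| = 28.5, T = (60.68, 15.03). Then |AT| = |T − A| = 62.52.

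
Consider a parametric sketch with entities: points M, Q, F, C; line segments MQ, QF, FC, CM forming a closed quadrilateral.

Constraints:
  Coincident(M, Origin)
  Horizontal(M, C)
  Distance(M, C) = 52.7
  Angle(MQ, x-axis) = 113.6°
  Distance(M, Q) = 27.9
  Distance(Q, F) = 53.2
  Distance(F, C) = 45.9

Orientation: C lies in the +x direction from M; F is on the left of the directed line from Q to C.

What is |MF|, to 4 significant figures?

58.50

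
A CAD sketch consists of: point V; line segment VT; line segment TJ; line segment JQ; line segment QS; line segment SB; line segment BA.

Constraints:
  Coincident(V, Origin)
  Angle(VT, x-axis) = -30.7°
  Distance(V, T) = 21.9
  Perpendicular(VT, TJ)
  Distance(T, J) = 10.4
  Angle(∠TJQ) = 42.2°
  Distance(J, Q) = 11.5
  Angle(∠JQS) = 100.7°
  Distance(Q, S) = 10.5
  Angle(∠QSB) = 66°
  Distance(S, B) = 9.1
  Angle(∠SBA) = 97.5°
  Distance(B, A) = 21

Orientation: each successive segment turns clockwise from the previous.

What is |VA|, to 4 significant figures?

16.07

V is at the origin; VT runs at -30.7° with length 21.9, so T = (18.83, -11.18). VT ⟂ TJ, so TJ runs at -120.7°; with |TJ| = 10.4, J = (13.52, -20.12). ∠TJQ = 42.2° gives JQ at 101.5° from the x-axis; with |JQ| = 11.5, Q = (11.23, -8.854). ∠JQS = 100.7° gives QS at 22.20° from the x-axis; with |QS| = 10.5, S = (20.95, -4.887). ∠QSB = 66.0° gives SB at -91.80° from the x-axis; with |SB| = 9.1, B = (20.66, -13.98). ∠SBA = 97.5° gives BA at -174.3° from the x-axis; with |BA| = 21.0, A = (-0.2320, -16.07). Then |VA| = |A − V| = 16.07.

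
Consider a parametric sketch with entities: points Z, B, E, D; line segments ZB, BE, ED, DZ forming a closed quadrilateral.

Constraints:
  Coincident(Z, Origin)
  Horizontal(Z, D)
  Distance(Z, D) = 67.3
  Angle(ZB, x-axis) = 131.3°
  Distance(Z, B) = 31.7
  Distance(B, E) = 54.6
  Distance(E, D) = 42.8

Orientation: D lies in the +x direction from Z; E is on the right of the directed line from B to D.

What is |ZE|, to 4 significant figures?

25.59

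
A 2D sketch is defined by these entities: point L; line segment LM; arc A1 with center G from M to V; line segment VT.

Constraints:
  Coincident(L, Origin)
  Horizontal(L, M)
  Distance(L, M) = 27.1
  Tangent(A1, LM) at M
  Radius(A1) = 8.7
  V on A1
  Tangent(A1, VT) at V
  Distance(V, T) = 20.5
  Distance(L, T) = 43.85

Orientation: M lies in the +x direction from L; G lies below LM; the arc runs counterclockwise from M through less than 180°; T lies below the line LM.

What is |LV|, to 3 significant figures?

24.1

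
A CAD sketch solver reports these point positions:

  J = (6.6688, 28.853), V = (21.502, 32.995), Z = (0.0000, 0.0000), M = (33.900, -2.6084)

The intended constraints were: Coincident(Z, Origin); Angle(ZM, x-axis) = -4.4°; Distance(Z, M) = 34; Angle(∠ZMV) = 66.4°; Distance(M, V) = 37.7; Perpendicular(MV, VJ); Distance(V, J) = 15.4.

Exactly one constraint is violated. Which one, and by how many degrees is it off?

Perpendicular(MV, VJ) — off by 3.60°.

Z = (0.00, 0.00) ✓; ZM at -4.400° ✓; |ZM| = 34.00 ✓; ∠ZMV = 66.40° ✓; |MV| = 37.70 ✓; ∠(MV, VJ) = 86.40° ✗; |VJ| = 15.40 ✓.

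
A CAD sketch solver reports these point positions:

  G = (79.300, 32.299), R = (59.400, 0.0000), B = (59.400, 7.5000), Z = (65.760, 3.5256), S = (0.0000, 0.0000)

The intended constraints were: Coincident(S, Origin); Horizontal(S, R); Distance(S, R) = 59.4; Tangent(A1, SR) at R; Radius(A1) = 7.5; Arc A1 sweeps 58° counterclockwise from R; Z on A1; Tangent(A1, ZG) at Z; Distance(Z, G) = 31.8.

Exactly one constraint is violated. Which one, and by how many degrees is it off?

Tangent(A1, ZG) at Z — off by 6.80°.

S = (0.00, 0.00) ✓; S.y = 0.00, R.y = 0.00 ✓; |SR| = 59.40 ✓; ∠(BR, RS) = 90.00° ✓; |BR| = 7.500 ✓; bearing(B→Z) − bearing(B→R) = 58.00° ✓; |BZ| = 7.500 ✓; ∠(BZ, ZG) = 83.20° ✗; |ZG| = 31.80 ✓.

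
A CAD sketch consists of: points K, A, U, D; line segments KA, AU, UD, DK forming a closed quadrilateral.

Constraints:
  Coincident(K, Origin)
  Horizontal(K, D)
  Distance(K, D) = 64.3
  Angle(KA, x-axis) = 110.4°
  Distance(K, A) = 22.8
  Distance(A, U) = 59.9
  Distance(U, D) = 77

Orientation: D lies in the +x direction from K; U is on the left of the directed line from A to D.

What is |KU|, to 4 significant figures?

74.38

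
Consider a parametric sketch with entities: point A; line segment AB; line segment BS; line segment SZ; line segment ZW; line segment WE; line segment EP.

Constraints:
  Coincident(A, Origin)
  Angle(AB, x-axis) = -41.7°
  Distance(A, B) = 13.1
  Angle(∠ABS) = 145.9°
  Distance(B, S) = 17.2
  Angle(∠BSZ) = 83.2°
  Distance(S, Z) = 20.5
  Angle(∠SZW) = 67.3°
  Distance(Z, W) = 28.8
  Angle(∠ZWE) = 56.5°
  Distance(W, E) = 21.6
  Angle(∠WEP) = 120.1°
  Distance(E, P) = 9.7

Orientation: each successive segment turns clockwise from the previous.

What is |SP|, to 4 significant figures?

1.640

∠ZWE = 56.5° gives WE at -48.80° from the x-axis; with |WE| = 21.6, E = (15.50, -16.50). ∠WEP = 120.1° gives EP at -108.7° from the x-axis; with |EP| = 9.7, P = (12.39, -25.69). Then |SP| = |P − S| = 1.640.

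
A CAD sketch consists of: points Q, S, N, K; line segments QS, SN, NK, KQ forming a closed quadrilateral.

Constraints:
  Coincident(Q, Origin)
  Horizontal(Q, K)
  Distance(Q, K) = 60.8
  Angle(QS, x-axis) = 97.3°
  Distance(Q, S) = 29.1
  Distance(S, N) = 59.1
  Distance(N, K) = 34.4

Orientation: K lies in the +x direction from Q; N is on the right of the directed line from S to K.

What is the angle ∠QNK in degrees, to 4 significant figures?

117.5°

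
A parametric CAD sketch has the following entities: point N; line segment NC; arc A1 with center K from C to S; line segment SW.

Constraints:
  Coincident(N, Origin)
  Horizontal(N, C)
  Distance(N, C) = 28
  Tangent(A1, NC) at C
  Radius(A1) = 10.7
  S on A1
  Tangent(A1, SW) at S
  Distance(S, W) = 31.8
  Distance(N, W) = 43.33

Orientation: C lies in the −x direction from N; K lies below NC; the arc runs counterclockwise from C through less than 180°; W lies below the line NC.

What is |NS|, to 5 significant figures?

40.055

N is at the origin; NC is horizontal with |NC| = 28.0 and C on the −x side, so C = (-28.000, 0.0000). A1 meets NC tangentially, so KC is at right angles to NC, so K = C + (0, -10.7) = (-28.000, -10.700). Since KS ⟂ SW (tangency), |KW| = √(10.7² + 31.8²) = 33.552 regardless of where S sits on A1. So W lies on both circle(N, 43.33) and circle(K, 33.552); the below-NC intersection is W = (-13.769, -41.084). S is the foot of the tangent from W: S = (-35.736, -18.092).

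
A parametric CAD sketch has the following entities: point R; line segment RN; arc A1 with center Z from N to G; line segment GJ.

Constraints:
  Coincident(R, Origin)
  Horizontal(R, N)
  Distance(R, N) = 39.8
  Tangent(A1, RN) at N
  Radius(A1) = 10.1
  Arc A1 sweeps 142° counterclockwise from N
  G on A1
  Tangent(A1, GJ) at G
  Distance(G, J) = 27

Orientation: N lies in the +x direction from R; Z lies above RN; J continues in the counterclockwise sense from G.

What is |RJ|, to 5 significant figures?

42.603

R is at the origin; R and N share the same y with |RN| = 39.8 and N on the +x side, so N = (39.800, 0.0000). A1 meets RN tangentially, so ZN is at right angles to RN, so Z = N + (0, 10.1) = (39.800, 10.100). On A1, N sits at bearing -90° from Z; a 142° counterclockwise sweep puts G at bearing 52°, so G = Z + 10.1·(cos 52°, sin 52°) = (46.018, 18.059). A1 meets GJ tangentially, so ZG is at right angles to GJ, so GJ runs along (−sin 52°, cos 52°); with |GJ| = 27.0, J = (24.742, 34.682). Then |RJ| = |J − R| = 42.603.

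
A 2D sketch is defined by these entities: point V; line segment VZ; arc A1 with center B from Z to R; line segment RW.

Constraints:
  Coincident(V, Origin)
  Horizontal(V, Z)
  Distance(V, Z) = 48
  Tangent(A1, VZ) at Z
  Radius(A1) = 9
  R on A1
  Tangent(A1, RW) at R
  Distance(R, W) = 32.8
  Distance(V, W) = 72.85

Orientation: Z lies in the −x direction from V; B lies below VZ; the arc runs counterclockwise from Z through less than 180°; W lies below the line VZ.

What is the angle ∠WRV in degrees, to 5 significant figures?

104.17°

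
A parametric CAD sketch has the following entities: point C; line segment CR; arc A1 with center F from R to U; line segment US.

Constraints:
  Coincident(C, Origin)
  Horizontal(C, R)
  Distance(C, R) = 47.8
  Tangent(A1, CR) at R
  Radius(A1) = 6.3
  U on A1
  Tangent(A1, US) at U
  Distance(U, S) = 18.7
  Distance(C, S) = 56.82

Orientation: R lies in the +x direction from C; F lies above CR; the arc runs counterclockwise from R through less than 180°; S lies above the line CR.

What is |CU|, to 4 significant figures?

54.51

Checks: |FU| = 6.300 ✓; ∠(FU, US) = 90.00° ✓; |US| = 18.70 ✓; |CS| = 56.82 ✓.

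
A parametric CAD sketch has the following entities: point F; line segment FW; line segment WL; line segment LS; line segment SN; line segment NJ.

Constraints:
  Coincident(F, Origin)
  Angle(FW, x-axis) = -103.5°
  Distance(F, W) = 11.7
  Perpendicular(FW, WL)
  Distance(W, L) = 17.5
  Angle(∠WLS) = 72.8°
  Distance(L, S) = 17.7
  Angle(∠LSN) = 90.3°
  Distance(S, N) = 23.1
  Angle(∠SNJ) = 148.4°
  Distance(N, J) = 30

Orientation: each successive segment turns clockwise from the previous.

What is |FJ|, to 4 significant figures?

38.18

F is at the origin; FW runs at -103.5° with length 11.7, so W = (-2.731, -11.38). FW is perpendicular to WL, so WL runs at 166.5°; with |WL| = 17.5, L = (-19.75, -7.291). ∠WLS = 72.8° gives LS at 59.30° from the x-axis; with |LS| = 17.7, S = (-10.71, 7.928). ∠LSN = 90.3° gives SN at -30.40° from the x-axis; with |SN| = 23.1, N = (9.213, -3.761). ∠SNJ = 148.4° gives NJ at -62.00° from the x-axis; with |NJ| = 30.0, J = (23.30, -30.25). Then |FJ| = |J − F| = 38.18.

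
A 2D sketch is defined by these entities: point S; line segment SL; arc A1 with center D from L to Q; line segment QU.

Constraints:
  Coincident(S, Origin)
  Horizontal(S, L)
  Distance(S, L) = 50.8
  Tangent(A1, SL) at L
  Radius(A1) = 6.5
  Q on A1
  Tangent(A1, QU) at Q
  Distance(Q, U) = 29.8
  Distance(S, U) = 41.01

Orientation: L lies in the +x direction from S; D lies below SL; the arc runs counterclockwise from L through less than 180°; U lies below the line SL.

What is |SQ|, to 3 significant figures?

45.4

S is at the origin; S and L share the same y with |SL| = 50.8 and L on the +x side, so L = (50.8, 0.00). Since A1 is tangent to SL there, DL ⟂ SL, so D = L + (0, -6.5) = (50.8, -6.50). Since DQ ⟂ QU (tangency), |DU| = √(6.5² + 29.8²) = 30.5 regardless of where Q sits on A1. So U lies on both circle(S, 41.01) and circle(D, 30.5); the below-SL intersection is U = (29.6, -28.4). Q is the foot of the tangent from U: Q = (45.3, -3.08).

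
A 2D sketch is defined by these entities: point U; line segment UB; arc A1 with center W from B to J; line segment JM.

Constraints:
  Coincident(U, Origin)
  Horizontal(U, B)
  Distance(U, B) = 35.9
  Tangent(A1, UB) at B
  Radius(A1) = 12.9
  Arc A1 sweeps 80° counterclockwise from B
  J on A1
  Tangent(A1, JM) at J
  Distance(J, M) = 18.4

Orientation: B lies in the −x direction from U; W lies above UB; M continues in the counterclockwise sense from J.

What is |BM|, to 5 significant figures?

32.880

On A1, B sits at bearing -90° from W; an 80° counterclockwise sweep puts J at bearing -10°, so J = W + 12.9·(cos -10°, sin -10°) = (-23.196, 10.660). Tangency of A1 to JM means the radius WJ is perpendicular to JM, so JM runs along (−sin -10°, cos -10°); with |JM| = 18.4, M = (-20.001, 28.780). Then |BM| = |M − B| = 32.880.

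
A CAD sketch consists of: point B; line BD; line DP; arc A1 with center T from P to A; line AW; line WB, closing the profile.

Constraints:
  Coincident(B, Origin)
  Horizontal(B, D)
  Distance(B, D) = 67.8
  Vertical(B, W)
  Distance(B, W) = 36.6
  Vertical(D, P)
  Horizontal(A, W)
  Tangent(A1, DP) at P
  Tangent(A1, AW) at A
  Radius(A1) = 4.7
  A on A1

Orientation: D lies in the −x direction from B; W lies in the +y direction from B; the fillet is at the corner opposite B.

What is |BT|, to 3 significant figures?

70.7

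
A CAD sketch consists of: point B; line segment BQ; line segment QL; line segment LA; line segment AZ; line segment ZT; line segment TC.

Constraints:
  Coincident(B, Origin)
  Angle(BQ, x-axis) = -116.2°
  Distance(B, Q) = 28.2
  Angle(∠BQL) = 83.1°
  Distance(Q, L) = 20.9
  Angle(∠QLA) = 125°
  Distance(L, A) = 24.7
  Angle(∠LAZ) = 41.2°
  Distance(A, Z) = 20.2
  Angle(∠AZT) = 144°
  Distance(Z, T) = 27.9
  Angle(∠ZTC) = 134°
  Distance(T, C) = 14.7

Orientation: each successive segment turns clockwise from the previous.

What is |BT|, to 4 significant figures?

34.41

∠LAZ = 41.2° gives AZ at -46.90° from the x-axis; with |AZ| = 20.2, Z = (-16.98, -3.952). ∠AZT = 144.0° gives ZT at -82.90° from the x-axis; with |ZT| = 27.9, T = (-13.53, -31.64). Then |BT| = |T − B| = 34.41.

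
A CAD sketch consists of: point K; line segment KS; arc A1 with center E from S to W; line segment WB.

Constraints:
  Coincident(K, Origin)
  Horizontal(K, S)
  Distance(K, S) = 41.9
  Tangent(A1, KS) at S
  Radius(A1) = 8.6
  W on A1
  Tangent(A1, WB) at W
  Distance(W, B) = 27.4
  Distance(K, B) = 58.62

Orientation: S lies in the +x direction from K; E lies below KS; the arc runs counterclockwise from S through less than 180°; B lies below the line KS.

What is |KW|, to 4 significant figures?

36.17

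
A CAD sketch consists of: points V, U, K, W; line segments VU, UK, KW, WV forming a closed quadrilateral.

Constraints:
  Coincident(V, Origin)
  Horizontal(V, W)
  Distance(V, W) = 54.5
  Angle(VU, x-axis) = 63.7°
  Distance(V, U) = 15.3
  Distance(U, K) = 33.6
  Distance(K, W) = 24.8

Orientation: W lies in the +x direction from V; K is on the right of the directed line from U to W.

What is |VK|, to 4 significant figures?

32.73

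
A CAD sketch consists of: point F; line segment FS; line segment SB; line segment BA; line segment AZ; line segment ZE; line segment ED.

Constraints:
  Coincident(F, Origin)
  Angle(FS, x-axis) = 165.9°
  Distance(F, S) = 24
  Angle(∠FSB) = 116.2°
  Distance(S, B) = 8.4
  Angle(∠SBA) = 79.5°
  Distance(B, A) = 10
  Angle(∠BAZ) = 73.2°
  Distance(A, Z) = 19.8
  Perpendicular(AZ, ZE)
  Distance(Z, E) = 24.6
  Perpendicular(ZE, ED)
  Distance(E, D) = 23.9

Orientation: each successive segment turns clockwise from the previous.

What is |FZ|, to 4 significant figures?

20.79

∠SBA = 79.5° gives BA at 1.600° from the x-axis; with |BA| = 10.0, A = (-15.04, 14.34). ∠BAZ = 73.2° gives AZ at -105.2° from the x-axis; with |AZ| = 19.8, Z = (-20.23, -4.768). Then |FZ| = |Z − F| = 20.79.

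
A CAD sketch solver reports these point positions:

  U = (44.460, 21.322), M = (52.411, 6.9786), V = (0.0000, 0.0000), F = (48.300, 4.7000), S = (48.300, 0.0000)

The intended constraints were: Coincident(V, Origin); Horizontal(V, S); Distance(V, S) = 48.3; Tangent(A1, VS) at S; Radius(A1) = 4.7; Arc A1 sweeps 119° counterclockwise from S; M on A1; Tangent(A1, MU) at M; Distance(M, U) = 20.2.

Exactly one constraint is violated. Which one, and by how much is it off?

Distance(M, U) = 20.2 — off by 3.80.

V = (0.00, 0.00) ✓; V.y = 0.00, S.y = 0.00 ✓; |VS| = 48.30 ✓; ∠(FS, SV) = 90.00° ✓; |FS| = 4.700 ✓; bearing(F→M) − bearing(F→S) = 119.0° ✓; |FM| = 4.700 ✓; ∠(FM, MU) = 90.00° ✓; |MU| = 16.40 ✗.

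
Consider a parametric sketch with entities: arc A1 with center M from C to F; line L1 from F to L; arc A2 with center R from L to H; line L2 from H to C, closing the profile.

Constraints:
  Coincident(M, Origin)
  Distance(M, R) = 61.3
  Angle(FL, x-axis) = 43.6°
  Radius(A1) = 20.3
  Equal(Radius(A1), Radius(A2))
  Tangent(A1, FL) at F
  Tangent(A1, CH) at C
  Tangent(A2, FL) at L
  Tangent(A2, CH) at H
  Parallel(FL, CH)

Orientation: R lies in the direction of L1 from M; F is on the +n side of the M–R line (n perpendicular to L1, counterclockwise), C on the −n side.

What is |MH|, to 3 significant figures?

64.6

The slot axis is L1's direction at 43.6°, so u = (cos 43.6°, sin 43.6°) = (0.724, 0.690) and n = (−sin 43.6°, cos 43.6°) = (-0.690, 0.724). M is at the origin and R lies 61.3 along u from M, so R = 61.3·u = (44.4, 42.3). Tangency of A1 to both parallel lines with radius 20.3 puts F and C at M ± 20.3·n: F = (-14.0, 14.7), C = (14.0, -14.7). Equal radii place L and H the same way about R: L = R + 20.3·n = (30.4, 57.0), H = R − 20.3·n = (58.4, 27.6). Then |MH| = |H − M| = 64.6.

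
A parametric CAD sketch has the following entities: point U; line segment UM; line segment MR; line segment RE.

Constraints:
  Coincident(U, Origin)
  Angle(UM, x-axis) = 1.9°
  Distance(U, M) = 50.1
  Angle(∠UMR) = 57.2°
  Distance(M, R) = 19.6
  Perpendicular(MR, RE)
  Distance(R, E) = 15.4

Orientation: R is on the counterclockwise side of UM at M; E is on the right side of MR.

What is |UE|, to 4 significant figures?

58.00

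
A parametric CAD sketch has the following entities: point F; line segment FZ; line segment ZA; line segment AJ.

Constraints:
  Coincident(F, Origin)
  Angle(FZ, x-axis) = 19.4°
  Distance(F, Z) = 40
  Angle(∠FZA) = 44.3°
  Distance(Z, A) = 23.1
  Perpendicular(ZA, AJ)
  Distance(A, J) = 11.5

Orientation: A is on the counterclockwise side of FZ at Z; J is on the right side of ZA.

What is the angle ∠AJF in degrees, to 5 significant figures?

7.9790°

∠FZA = 44.3°, so ZA runs at 19.4° + (180° − 44.3°) = 155.10° from the x-axis; with |ZA| = 23.1, A = Z + 23.1·(cos 155.10°, sin 155.10°) = (16.776, 23.012). The perpendicularity gives AJ at right angles to ZA; with |AJ| = 11.5 on the right of ZA, J = A + 11.5·(0.42104, 0.90704) = (21.618, 33.443). Then cos ∠AJF = JA·JF / (|JA||JF|), giving 7.9790°.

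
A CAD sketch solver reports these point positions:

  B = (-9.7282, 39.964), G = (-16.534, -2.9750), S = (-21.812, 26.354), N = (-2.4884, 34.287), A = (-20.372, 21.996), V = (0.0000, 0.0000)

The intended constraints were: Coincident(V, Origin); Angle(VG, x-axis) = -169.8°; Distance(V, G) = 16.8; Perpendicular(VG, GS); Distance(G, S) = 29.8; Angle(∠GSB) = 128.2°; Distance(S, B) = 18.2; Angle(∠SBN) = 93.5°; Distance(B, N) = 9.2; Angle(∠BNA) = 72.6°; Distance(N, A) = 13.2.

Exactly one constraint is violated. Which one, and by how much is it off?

Distance(N, A) = 13.2 — off by 8.50.

V = (0.00, 0.00) ✓; VG at -169.8° ✓; |VG| = 16.80 ✓; ∠(VG, GS) = 90.00° ✓; |GS| = 29.80 ✓; ∠GSB = 128.2° ✓; |SB| = 18.20 ✓; ∠SBN = 93.50° ✓; |BN| = 9.200 ✓; ∠BNA = 72.60° ✓; |NA| = 21.70 ✗.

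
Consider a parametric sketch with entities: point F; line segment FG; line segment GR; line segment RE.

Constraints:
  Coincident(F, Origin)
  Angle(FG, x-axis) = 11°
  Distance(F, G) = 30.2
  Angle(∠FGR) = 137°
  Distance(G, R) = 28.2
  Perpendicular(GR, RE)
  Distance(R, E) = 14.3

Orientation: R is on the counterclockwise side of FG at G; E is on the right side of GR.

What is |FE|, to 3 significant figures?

61.2

∠FGR = 137.0°, so GR runs at 11.0° + (180° − 137.0°) = 54.0° from the x-axis; with |GR| = 28.2, R = G + 28.2·(cos 54.0°, sin 54.0°) = (46.2, 28.6). GR is perpendicular to RE; with |RE| = 14.3 on the right of GR, E = R + 14.3·(0.809, -0.588) = (57.8, 20.2). Then |FE| = |E − F| = 61.2.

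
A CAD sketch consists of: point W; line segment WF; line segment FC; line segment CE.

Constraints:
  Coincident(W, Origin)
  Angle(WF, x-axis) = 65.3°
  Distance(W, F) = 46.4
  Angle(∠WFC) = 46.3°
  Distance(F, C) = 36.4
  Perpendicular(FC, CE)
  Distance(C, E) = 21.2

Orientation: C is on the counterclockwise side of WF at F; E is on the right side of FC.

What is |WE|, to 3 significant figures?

54.9

W is at the origin; WF runs at 65.3° with length 46.4, so F = 46.4·(cos 65.3°, sin 65.3°) = (19.4, 42.2). ∠WFC = 46.3°, so FC runs at 65.3° + (180° − 46.3°) = 199° from the x-axis; with |FC| = 36.4, C = F + 36.4·(cos 199°, sin 199°) = (-15.0, 30.3). FC is perpendicular to CE; with |CE| = 21.2 on the right of FC, E = C + 21.2·(-0.326, 0.946) = (-21.9, 50.3). Then |WE| = |E − W| = 54.9.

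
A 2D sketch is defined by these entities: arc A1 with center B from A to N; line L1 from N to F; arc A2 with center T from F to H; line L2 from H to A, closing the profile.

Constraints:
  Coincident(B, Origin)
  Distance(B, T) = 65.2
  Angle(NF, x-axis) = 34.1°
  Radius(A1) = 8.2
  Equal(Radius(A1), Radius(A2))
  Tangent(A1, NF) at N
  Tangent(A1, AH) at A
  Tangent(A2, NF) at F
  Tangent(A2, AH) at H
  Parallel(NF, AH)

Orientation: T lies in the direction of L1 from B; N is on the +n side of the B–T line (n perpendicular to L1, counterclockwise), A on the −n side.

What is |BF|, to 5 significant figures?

65.714

The slot axis is L1's direction at 34.1°, so u = (cos 34.1°, sin 34.1°) = (0.82806, 0.56064) and n = (−sin 34.1°, cos 34.1°) = (-0.56064, 0.82806). B is at the origin and T lies 65.2 along u from B, so T = 65.2·u = (53.990, 36.554). Tangency of A1 to both parallel lines with radius 8.2 puts N and A at B ± 8.2·n: N = (-4.5972, 6.7901), A = (4.5972, -6.7901). Equal radii place F and H the same way about T: F = T + 8.2·n = (49.392, 43.344), H = T − 8.2·n = (58.587, 29.764). Then |BF| = |F − B| = 65.714.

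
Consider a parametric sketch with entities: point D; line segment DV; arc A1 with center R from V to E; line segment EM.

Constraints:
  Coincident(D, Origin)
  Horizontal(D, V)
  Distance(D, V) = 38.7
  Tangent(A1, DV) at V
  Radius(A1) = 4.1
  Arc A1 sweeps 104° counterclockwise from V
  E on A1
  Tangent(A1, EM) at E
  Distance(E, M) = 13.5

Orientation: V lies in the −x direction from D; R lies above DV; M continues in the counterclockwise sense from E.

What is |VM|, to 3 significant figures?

18.2

D is at the origin; D and V share the same y with |DV| = 38.7 and V on the −x side, so V = (-38.7, 0.00). The tangent condition forces RV to be normal to DV, so R = V + (0, 4.1) = (-38.7, 4.10). On A1, V sits at bearing -90° from R; a 104° counterclockwise sweep puts E at bearing 14°, so E = R + 4.1·(cos 14°, sin 14°) = (-34.7, 5.09). Tangency of A1 to EM means the radius RE is perpendicular to EM, so EM runs along (−sin 14°, cos 14°); with |EM| = 13.5, M = (-38.0, 18.2). Then |VM| = |M − V| = 18.2.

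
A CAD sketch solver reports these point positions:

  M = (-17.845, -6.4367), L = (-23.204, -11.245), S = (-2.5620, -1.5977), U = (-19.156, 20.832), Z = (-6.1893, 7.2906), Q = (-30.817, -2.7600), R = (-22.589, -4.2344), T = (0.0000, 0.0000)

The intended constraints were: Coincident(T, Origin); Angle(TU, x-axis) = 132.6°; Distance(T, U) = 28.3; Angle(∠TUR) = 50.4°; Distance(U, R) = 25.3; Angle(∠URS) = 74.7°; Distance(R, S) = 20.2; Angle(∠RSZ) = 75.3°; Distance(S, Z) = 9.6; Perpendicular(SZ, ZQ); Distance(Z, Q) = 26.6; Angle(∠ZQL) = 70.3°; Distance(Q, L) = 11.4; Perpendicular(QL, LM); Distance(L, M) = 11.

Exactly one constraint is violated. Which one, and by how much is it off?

Distance(L, M) = 11 — off by 3.80.

T = (0.00, 0.00) ✓; TU at 132.6° ✓; |TU| = 28.30 ✓; ∠TUR = 50.40° ✓; |UR| = 25.30 ✓; ∠URS = 74.70° ✓; |RS| = 20.20 ✓; ∠RSZ = 75.30° ✓; |SZ| = 9.600 ✓; ∠(SZ, ZQ) = 90.00° ✓; |ZQ| = 26.60 ✓; ∠ZQL = 70.30° ✓; |QL| = 11.40 ✓; ∠(QL, LM) = 90.00° ✓; |LM| = 7.200 ✗.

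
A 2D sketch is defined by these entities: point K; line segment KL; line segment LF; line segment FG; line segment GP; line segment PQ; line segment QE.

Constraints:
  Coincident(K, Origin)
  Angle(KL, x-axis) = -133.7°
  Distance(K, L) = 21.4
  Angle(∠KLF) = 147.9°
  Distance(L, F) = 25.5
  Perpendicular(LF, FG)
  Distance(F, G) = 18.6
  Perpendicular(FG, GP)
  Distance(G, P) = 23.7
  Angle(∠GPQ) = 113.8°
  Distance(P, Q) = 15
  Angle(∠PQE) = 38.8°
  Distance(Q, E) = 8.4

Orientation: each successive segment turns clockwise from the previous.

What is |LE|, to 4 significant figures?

9.310

∠GPQ = 113.8° gives PQ at -52.00° from the x-axis; with |PQ| = 15.0, Q = (-11.86, -9.702). ∠PQE = 38.8° gives QE at 166.8° from the x-axis; with |QE| = 8.4, E = (-20.04, -7.783). Then |LE| = |E − L| = 9.310.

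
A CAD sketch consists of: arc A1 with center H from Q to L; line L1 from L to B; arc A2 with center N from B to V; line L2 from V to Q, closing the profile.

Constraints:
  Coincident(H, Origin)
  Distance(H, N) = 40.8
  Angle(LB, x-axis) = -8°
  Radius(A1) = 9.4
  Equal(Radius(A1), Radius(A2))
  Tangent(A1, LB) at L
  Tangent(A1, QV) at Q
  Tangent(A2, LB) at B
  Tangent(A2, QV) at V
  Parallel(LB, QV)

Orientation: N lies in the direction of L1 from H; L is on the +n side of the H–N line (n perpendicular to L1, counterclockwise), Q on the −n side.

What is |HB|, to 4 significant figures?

41.87

The slot axis is L1's direction at -8.0°, so u = (cos -8.0°, sin -8.0°) = (0.9903, -0.1392) and n = (−sin -8.0°, cos -8.0°) = (0.1392, 0.9903). H is at the origin and N lies 40.8 along u from H, so N = 40.8·u = (40.40, -5.678). Tangency of A1 to both parallel lines with radius 9.4 puts L and Q at H ± 9.4·n: L = (1.308, 9.309), Q = (-1.308, -9.309). Equal radii place B and V the same way about N: B = N + 9.4·n = (41.71, 3.630), V = N − 9.4·n = (39.09, -14.99). Then |HB| = |B − H| = 41.87.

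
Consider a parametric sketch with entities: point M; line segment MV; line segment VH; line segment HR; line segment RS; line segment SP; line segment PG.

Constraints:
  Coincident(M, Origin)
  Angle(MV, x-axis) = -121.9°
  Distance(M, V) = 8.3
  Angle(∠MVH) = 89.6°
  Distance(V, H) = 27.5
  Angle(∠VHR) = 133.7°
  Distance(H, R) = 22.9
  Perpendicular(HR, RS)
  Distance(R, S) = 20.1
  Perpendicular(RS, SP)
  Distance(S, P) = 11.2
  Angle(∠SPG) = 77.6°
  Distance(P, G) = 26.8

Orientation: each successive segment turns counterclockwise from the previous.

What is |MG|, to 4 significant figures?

43.89

M is at the origin; MV runs at -121.9° with length 8.3, so V = (-4.386, -7.046). ∠MVH = 89.6° gives VH at -31.50° from the x-axis; with |VH| = 27.5, H = (19.06, -21.42). ∠VHR = 133.7° gives HR at 14.80° from the x-axis; with |HR| = 22.9, R = (41.20, -15.57). HR is perpendicular to RS, so RS runs at 104.8°; with |RS| = 20.1, S = (36.07, 3.868). RS ⟂ SP, so SP runs at -165.2°; with |SP| = 11.2, P = (25.24, 1.007). ∠SPG = 77.6° gives PG at -62.80° from the x-axis; with |PG| = 26.8, G = (37.49, -22.83). Then |MG| = |G − M| = 43.89.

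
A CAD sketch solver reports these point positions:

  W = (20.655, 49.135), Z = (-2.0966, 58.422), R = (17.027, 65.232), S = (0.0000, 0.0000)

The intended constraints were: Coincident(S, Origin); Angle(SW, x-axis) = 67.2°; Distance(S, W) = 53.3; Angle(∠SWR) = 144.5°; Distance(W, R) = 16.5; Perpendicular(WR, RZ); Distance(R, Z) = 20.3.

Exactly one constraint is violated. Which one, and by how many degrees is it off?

Perpendicular(WR, RZ) — off by 6.90°.

S = (0.00, 0.00) ✓; SW at 67.20° ✓; |SW| = 53.30 ✓; ∠SWR = 144.5° ✓; |WR| = 16.50 ✓; ∠(WR, RZ) = 96.90° ✗; |RZ| = 20.30 ✓.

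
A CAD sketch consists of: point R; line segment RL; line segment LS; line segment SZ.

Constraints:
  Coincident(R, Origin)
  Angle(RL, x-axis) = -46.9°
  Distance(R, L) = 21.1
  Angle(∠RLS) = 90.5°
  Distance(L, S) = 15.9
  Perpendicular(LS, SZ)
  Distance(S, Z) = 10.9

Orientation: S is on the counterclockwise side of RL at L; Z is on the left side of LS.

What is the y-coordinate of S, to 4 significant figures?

-4.644

R is at the origin; RL runs at -46.9° with length 21.1, so L = 21.1·(cos -46.9°, sin -46.9°) = (14.42, -15.41). ∠RLS = 90.5°, so LS runs at -46.9° + (180° − 90.5°) = 42.60° from the x-axis; with |LS| = 15.9, S = L + 15.9·(cos 42.60°, sin 42.60°) = (26.12, -4.644). So S.y = -4.644.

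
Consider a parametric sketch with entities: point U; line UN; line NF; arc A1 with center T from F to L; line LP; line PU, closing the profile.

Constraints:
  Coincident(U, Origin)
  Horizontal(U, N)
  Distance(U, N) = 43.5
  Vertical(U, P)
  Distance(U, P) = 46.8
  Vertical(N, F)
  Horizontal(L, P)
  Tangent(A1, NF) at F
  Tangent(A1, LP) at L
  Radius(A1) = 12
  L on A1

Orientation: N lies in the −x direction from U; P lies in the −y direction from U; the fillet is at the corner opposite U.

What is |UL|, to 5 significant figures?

56.414

The virtual corner opposite U is at (-43.500, -46.800). Since A1 is tangent to NF there, TF ⟂ NF and tangency of A1 to LP means the radius TL is perpendicular to LP, with radius 12.0, so the center T sits 12.0 in from both sides at T = (-31.500, -34.800). That places the tangent points at F = (-43.500, -34.800) on NF and L = (-31.500, -46.800) on LP. Then |UL| = |L − U| = 56.414.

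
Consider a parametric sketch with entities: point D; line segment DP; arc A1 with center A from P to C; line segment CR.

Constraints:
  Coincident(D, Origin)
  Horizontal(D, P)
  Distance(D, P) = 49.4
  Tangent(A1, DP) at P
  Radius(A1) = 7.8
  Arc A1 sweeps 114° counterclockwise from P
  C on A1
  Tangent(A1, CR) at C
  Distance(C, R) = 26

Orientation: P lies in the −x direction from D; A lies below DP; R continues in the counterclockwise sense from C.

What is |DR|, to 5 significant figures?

57.596

On A1, P sits at bearing 90° from A; a 114° counterclockwise sweep puts C at bearing 204°, so C = A + 7.8·(cos 204°, sin 204°) = (-56.526, -10.973). A1 meets CR tangentially, so AC is at right angles to CR, so CR runs along (−sin 204°, cos 204°); with |CR| = 26.0, R = (-45.951, -34.725). Then |DR| = |R − D| = 57.596.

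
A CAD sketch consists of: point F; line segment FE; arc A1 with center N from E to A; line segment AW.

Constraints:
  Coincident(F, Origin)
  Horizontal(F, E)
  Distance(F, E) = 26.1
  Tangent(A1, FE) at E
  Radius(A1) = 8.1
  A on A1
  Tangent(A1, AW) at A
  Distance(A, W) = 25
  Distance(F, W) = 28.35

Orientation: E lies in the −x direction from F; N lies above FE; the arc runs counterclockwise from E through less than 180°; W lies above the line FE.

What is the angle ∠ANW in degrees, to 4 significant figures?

72.05°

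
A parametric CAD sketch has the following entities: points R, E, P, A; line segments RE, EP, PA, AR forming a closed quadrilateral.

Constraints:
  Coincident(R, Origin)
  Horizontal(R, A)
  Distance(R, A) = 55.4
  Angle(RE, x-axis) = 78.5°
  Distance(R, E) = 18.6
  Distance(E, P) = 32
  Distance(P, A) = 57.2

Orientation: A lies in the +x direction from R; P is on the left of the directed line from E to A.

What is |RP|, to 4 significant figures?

49.86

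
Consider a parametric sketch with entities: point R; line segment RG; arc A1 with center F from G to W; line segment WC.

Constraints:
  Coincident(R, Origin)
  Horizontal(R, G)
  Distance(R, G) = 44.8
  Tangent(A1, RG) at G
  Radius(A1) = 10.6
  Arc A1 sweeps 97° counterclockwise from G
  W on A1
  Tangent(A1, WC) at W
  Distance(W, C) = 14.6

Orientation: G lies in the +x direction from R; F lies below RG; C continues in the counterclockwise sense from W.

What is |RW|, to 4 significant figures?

36.28

R is at the origin; RG is horizontal with |RG| = 44.8 and G on the +x side, so G = (44.80, 0.000). The tangent condition forces FG to be normal to RG, so F = G + (0, -10.6) = (44.80, -10.60). On A1, G sits at bearing 90° from F; a 97° counterclockwise sweep puts W at bearing 187°, so W = F + 10.6·(cos 187°, sin 187°) = (34.28, -11.89). Then |RW| = |W − R| = 36.28.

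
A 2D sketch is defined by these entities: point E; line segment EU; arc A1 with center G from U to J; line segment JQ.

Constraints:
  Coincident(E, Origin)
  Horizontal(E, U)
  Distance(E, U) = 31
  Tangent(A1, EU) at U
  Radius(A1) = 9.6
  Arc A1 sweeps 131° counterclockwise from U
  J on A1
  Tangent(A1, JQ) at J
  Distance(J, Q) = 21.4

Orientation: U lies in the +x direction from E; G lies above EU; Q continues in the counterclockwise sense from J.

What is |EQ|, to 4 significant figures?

40.16

E is at the origin; EU is horizontal with |EU| = 31.0 and U on the +x side, so U = (31.00, 0.000). A1 meets EU tangentially, so GU is at right angles to EU, so G = U + (0, 9.6) = (31.00, 9.600). On A1, U sits at bearing -90° from G; a 131° counterclockwise sweep puts J at bearing 41°, so J = G + 9.6·(cos 41°, sin 41°) = (38.25, 15.90). Tangency of A1 to JQ means the radius GJ is perpendicular to JQ, so JQ runs along (−sin 41°, cos 41°); with |JQ| = 21.4, Q = (24.21, 32.05). Then |EQ| = |Q − E| = 40.16.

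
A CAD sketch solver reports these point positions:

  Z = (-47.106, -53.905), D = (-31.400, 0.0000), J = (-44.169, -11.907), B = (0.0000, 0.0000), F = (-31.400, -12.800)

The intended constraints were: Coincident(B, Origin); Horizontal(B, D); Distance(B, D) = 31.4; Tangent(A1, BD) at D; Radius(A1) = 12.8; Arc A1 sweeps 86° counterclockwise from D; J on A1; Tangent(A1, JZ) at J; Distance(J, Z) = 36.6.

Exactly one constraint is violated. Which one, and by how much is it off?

Distance(J, Z) = 36.6 — off by 5.50.

B = (0.00, 0.00) ✓; B.y = 0.00, D.y = 0.00 ✓; |BD| = 31.40 ✓; ∠(FD, DB) = 90.00° ✓; |FD| = 12.80 ✓; bearing(F→J) − bearing(F→D) = 86.00° ✓; |FJ| = 12.80 ✓; ∠(FJ, JZ) = 90.00° ✓; |JZ| = 42.10 ✗.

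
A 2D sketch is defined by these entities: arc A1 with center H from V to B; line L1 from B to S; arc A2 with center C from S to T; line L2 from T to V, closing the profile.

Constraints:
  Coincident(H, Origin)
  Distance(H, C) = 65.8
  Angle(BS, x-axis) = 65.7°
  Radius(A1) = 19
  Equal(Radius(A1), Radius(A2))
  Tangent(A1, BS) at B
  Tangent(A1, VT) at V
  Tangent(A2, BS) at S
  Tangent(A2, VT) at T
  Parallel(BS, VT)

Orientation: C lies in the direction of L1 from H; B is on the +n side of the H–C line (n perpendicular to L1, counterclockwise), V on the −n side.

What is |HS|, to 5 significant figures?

68.488

The slot axis is L1's direction at 65.7°, so u = (cos 65.7°, sin 65.7°) = (0.41151, 0.91140) and n = (−sin 65.7°, cos 65.7°) = (-0.91140, 0.41151). H is at the origin and C lies 65.8 along u from H, so C = 65.8·u = (27.078, 59.970). Tangency of A1 to both parallel lines with radius 19.0 puts B and V at H ± 19.0·n: B = (-17.317, 7.8188), V = (17.317, -7.8188). Equal radii place S and T the same way about C: S = C + 19.0·n = (9.7610, 67.789), T = C − 19.0·n = (44.394, 52.152). Then |HS| = |S − H| = 68.488.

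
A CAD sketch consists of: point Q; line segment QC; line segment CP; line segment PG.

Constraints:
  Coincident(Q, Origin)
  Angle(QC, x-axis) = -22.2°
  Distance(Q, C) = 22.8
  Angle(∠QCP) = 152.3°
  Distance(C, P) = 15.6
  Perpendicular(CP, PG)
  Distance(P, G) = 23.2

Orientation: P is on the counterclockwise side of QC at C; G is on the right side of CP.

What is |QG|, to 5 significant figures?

49.224

Q is at the origin; QC runs at -22.2° with length 22.8, so C = 22.8·(cos -22.2°, sin -22.2°) = (21.110, -8.6148). ∠QCP = 152.3°, so CP runs at -22.2° + (180° − 152.3°) = 5.5000° from the x-axis; with |CP| = 15.6, P = C + 15.6·(cos 5.5000°, sin 5.5000°) = (36.638, -7.1196). The perpendicularity gives PG at right angles to CP; with |PG| = 23.2 on the right of CP, G = P + 23.2·(0.095846, -0.99540) = (38.862, -30.213). Then |QG| = |G − Q| = 49.224.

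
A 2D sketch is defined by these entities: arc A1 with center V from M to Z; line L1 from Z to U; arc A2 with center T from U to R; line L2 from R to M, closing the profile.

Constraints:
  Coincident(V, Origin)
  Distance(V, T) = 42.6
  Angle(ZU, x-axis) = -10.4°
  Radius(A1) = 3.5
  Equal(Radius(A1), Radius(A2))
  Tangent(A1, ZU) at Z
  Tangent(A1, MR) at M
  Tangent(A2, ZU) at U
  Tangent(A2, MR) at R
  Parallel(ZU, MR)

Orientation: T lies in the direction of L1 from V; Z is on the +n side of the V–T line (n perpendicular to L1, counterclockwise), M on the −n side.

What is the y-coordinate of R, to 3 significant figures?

-11.1

The slot axis is L1's direction at -10.4°, so u = (cos -10.4°, sin -10.4°) = (0.984, -0.181) and n = (−sin -10.4°, cos -10.4°) = (0.181, 0.984). V is at the origin and T lies 42.6 along u from V, so T = 42.6·u = (41.9, -7.69). Tangency of A1 to both parallel lines with radius 3.5 puts Z and M at V ± 3.5·n: Z = (0.632, 3.44), M = (-0.632, -3.44). Equal radii place U and R the same way about T: U = T + 3.5·n = (42.5, -4.25), R = T − 3.5·n = (41.3, -11.1). So R.y = -11.1.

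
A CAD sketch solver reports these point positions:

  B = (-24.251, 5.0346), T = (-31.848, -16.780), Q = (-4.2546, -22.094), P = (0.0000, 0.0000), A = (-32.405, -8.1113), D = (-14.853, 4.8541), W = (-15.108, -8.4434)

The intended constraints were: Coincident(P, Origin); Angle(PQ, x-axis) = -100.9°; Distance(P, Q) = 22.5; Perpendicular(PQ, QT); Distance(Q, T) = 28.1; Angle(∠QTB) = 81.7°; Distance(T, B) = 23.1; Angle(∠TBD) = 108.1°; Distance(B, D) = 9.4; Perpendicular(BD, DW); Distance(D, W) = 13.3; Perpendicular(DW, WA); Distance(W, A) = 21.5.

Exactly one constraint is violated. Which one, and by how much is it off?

Distance(W, A) = 21.5 — off by 4.20.

P = (0.00, 0.00) ✓; PQ at -100.9° ✓; |PQ| = 22.50 ✓; ∠(PQ, QT) = 90.00° ✓; |QT| = 28.10 ✓; ∠QTB = 81.70° ✓; |TB| = 23.10 ✓; ∠TBD = 108.1° ✓; |BD| = 9.400 ✓; ∠(BD, DW) = 90.00° ✓; |DW| = 13.30 ✓; ∠(DW, WA) = 90.00° ✓; |WA| = 17.30 ✗.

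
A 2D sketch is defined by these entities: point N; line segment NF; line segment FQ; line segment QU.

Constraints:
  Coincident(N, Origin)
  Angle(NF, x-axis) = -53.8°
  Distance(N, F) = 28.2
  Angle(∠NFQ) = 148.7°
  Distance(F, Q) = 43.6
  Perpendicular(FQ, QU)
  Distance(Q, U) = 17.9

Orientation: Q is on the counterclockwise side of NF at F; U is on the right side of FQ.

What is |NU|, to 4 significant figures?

75.11

N is at the origin; NF runs at -53.8° with length 28.2, so F = 28.2·(cos -53.8°, sin -53.8°) = (16.66, -22.76). ∠NFQ = 148.7°, so FQ runs at -53.8° + (180° − 148.7°) = -22.50° from the x-axis; with |FQ| = 43.6, Q = F + 43.6·(cos -22.50°, sin -22.50°) = (56.94, -39.44). FQ ⟂ QU; with |QU| = 17.9 on the right of FQ, U = Q + 17.9·(-0.3827, -0.9239) = (50.09, -55.98). Then |NU| = |U − N| = 75.11.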